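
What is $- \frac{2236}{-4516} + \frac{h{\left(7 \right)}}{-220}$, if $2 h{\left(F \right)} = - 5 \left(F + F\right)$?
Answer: $\frac{32499}{49676} \approx 0.65422$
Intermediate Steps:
$h{\left(F \right)} = - 5 F$ ($h{\left(F \right)} = \frac{\left(-5\right) \left(F + F\right)}{2} = \frac{\left(-5\right) 2 F}{2} = \frac{\left(-10\right) F}{2} = - 5 F$)
$- \frac{2236}{-4516} + \frac{h{\left(7 \right)}}{-220} = - \frac{2236}{-4516} + \frac{\left(-5\right) 7}{-220} = \left(-2236\right) \left(- \frac{1}{4516}\right) - - \frac{7}{44} = \frac{559}{1129} + \frac{7}{44} = \frac{32499}{49676}$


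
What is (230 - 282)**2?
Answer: 2704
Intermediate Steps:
(230 - 282)**2 = (-52)**2 = 2704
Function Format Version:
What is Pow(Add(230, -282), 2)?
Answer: 2704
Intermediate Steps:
Pow(Add(230, -282), 2) = Pow(-52, 2) = 2704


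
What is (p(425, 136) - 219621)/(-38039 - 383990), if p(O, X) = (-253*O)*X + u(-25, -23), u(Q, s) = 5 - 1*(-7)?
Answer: 14843009/422029 ≈ 35.171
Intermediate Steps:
u(Q, s) = 12 (u(Q, s) = 5 + 7 = 12)
p(O, X) = 12 - 253*O*X (p(O, X) = (-253*O)*X + 12 = -253*O*X + 12 = 12 - 253*O*X)
(p(425, 136) - 219621)/(-38039 - 383990) = ((12 - 253*425*136) - 219621)/(-38039 - 383990) = ((12 - 14623400) - 219621)/(-422029) = (-14623388 - 219621)*(-1/422029) = -14843009*(-1/422029) = 14843009/422029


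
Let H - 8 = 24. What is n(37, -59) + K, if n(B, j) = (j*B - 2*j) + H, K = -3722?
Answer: -5755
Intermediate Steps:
H = 32 (H = 8 + 24 = 32)
n(B, j) = 32 - 2*j + B*j (n(B, j) = (j*B - 2*j) + 32 = (B*j - 2*j) + 32 = (-2*j + B*j) + 32 = 32 - 2*j + B*j)
n(37, -59) + K = (32 - 2*(-59) + 37*(-59)) - 3722 = (32 + 118 - 2183) - 3722 = -2033 - 3722 = -5755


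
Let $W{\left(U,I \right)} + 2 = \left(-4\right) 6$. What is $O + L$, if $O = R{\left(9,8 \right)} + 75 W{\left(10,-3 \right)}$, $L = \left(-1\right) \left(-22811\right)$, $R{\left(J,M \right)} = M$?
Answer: $20869$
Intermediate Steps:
$L = 22811$
$W{\left(U,I \right)} = -26$ ($W{\left(U,I \right)} = -2 - 24 = -26$)
$O = -1942$ ($O = 8 + 75 \left(-26\right) = 8 - 1950 = -1942$)
$O + L = -1942 + 22811 = 20869$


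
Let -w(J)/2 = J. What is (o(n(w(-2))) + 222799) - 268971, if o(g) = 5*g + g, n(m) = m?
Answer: -46148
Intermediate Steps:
w(J) = -2*J
o(g) = 6*g
(o(n(w(-2))) + 222799) - 268971 = (6*(-2*(-2)) + 222799) - 268971 = (6*4 + 222799) - 268971 = (24 + 222799) - 268971 = 222823 - 268971 = -46148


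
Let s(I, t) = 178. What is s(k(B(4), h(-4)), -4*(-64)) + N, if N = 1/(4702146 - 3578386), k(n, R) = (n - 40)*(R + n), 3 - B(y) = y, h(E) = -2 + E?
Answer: 200029281/1123760 ≈ 178.00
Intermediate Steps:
B(y) = 3 - y
k(n, R) = (-40 + n)*(R + n)
N = 1/1123760 ≈ 8.8987e-7
s(k(B(4), h(-4)), -4*(-64)) + N = 178 + 1/1123760 = 200029281/1123760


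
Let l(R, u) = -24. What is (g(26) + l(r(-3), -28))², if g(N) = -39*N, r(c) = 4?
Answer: 1077444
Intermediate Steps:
(g(26) + l(r(-3), -28))² = (-39*26 - 24)² = (-1014 - 24)² = (-1038)² = 1077444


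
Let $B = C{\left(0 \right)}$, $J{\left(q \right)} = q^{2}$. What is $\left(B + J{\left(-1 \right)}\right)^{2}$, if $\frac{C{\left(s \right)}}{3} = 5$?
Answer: $256$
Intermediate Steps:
$C{\left(s \right)} = 15$ ($C{\left(s \right)} = 3 \cdot 5 = 15$)
$B = 15$
$\left(B + J{\left(-1 \right)}\right)^{2} = \left(15 + \left(-1\right)^{2}\right)^{2} = \left(15 + 1\right)^{2} = 16^{2} = 256$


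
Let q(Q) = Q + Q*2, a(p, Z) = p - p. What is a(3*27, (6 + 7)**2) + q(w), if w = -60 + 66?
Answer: 18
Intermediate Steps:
a(p, Z) = 0
w = 6
q(Q) = 3*Q (q(Q) = Q + 2*Q = 3*Q)
a(3*27, (6 + 7)**2) + q(w) = 0 + 3*6 = 0 + 18 = 18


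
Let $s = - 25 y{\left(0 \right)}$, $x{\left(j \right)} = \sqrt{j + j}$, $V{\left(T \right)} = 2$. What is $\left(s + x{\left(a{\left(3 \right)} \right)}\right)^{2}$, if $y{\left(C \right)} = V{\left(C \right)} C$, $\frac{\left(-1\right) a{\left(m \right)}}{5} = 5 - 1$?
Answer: $-40$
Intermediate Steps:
$a{\left(m \right)} = -20$ ($a{\left(m \right)} = - 5 \left(5 - 1\right) = \left(-5\right) 4 = -20$)
$x{\left(j \right)} = \sqrt{2} \sqrt{j}$ ($x{\left(j \right)} = \sqrt{2 j} = \sqrt{2} \sqrt{j}$)
$y{\left(C \right)} = 2 C$
$s = 0$ ($s = - 25 \cdot 2 \cdot 0 = \left(-25\right) 0 = 0$)
$\left(s + x{\left(a{\left(3 \right)} \right)}\right)^{2} = \left(0 + \sqrt{2} \sqrt{-20}\right)^{2} = \left(0 + \sqrt{2} \cdot 2 i \sqrt{5}\right)^{2} = \left(0 + 2 i \sqrt{10}\right)^{2} = \left(2 i \sqrt{10}\right)^{2} = -40$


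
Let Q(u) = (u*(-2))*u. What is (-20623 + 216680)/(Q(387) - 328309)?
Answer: -196057/627847 ≈ -0.31227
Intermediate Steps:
Q(u) = -2*u² (Q(u) = (-2*u)*u = -2*u²)
(-20623 + 216680)/(Q(387) - 328309) = (-20623 + 216680)/(-2*387² - 328309) = 196057/(-2*149769 - 328309) = 196057/(-299538 - 328309) = 196057/(-627847) = 196057*(-1/627847) = -196057/627847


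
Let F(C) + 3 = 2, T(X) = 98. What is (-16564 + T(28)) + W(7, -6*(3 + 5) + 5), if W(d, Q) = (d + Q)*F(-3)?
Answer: -16430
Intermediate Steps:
F(C) = -1 (F(C) = -3 + 2 = -1)
W(d, Q) = -Q - d (W(d, Q) = (d + Q)*(-1) = (Q + d)*(-1) = -Q - d)
(-16564 + T(28)) + W(7, -6*(3 + 5) + 5) = (-16564 + 98) + (-(-6*(3 + 5) + 5) - 1*7) = -16466 + (-(-6*8 + 5) - 7) = -16466 + (-(-48 + 5) - 7) = -16466 + (-1*(-43) - 7) = -16466 + (43 - 7) = -16466 + 36 = -16430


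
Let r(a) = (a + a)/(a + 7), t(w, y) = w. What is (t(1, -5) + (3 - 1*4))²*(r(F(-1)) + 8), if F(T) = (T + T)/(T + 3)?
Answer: 0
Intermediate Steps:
F(T) = 2*T/(3 + T) (F(T) = (2*T)/(3 + T) = 2*T/(3 + T))
r(a) = 2*a/(7 + a) (r(a) = (2*a)/(7 + a) = 2*a/(7 + a))
(t(1, -5) + (3 - 1*4))²*(r(F(-1)) + 8) = (1 + (3 - 1*4))²*(2*(2*(-1)/(3 - 1))/(7 + 2*(-1)/(3 - 1)) + 8) = (1 + (3 - 4))²*(2*(2*(-1)/2)/(7 + 2*(-1)/2) + 8) = (1 - 1)²*(2*(2*(-1)*(½))/(7 + 2*(-1)*(½)) + 8) = 0²*(2*(-1)/(7 - 1) + 8) = 0*(2*(-1)/6 + 8) = 0*(2*(-1)*(⅙) + 8) = 0*(-⅓ + 8) = 0*(23/3) = 0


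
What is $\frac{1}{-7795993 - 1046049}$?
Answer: $- \frac{1}{8842042} \approx -1.131 \cdot 10^{-7}$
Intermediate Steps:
$\frac{1}{-7795993 - 1046049} = \frac{1}{-8842042} = - \frac{1}{8842042}$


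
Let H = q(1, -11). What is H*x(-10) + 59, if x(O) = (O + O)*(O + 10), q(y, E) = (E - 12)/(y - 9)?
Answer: 59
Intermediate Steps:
q(y, E) = (-12 + E)/(-9 + y)
x(O) = 2*O*(10 + O) (x(O) = (2*O)*(10 + O) = 2*O*(10 + O))
H = 23/8 (H = (-12 - 11)/(-9 + 1) = -23/(-8) = -⅛*(-23) = 23/8 ≈ 2.8750)
H*x(-10) + 59 = 23*(2*(-10)*(10 - 10))/8 + 59 = 23*(2*(-10)*0)/8 + 59 = (23/8)*0 + 59 = 0 + 59 = 59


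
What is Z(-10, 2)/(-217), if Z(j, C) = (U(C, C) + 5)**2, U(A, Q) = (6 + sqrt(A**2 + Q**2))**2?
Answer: -3553/217 - 336*sqrt(2)/31 ≈ -31.702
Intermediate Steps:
Z(j, C) = (5 + (6 + sqrt(2)*sqrt(C**2))**2)**2 (Z(j, C) = ((6 + sqrt(C**2 + C**2))**2 + 5)**2 = ((6 + sqrt(2*C**2))**2 + 5)**2 = ((6 + sqrt(2)*sqrt(C**2))**2 + 5)**2 = (5 + (6 + sqrt(2)*sqrt(C**2))**2)**2)
Z(-10, 2)/(-217) = (5 + (6 + sqrt(2)*sqrt(2**2))**2)**2/(-217) = (5 + (6 + sqrt(2)*sqrt(4))**2)**2*(-1/217) = (5 + (6 + sqrt(2)*2)**2)**2*(-1/217) = (5 + (6 + 2*sqrt(2))**2)**2*(-1/217) = -(5 + (6 + 2*sqrt(2))**2)**2/217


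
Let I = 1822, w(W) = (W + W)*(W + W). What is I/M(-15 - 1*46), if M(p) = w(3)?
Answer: 911/18 ≈ 50.611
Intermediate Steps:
w(W) = 4*W**2 (w(W) = (2*W)*(2*W) = 4*W**2)
M(p) = 36 (M(p) = 4*3**2 = 4*9 = 36)
I/M(-15 - 1*46) = 1822/36 = 1822*(1/36) = 911/18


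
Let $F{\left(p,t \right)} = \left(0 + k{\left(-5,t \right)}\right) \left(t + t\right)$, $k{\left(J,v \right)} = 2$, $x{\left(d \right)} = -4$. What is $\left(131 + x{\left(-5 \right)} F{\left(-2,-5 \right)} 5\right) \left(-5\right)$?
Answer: $-2655$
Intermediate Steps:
$F{\left(p,t \right)} = 4 t$ ($F{\left(p,t \right)} = \left(0 + 2\right) \left(t + t\right) = 2 \cdot 2 t = 4 t$)
$\left(131 + x{\left(-5 \right)} F{\left(-2,-5 \right)} 5\right) \left(-5\right) = \left(131 - 4 \cdot 4 \left(-5\right) 5\right) \left(-5\right) = \left(131 - 4 \left(\left(-20\right) 5\right)\right) \left(-5\right) = \left(131 - -400\right) \left(-5\right) = \left(131 + 400\right) \left(-5\right) = 531 \left(-5\right) = -2655$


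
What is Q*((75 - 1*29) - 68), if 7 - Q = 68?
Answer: 1342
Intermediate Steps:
Q = -61 (Q = 7 - 1*68 = 7 - 68 = -61)
Q*((75 - 1*29) - 68) = -61*((75 - 1*29) - 68) = -61*((75 - 29) - 68) = -61*(46 - 68) = -61*(-22) = 1342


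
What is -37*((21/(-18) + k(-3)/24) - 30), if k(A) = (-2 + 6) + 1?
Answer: 27491/24 ≈ 1145.5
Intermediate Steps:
k(A) = 5 (k(A) = 4 + 1 = 5)
-37*((21/(-18) + k(-3)/24) - 30) = -37*((21/(-18) + 5/24) - 30) = -37*((21*(-1/18) + 5*(1/24)) - 30) = -37*((-7/6 + 5/24) - 30) = -37*(-23/24 - 30) = -37*(-743/24) = 27491/24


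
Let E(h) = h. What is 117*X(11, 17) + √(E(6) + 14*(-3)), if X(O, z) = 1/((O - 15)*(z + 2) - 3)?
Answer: -117/79 + 6*I ≈ -1.481 + 6.0*I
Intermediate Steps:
X(O, z) = 1/(-3 + (-15 + O)*(2 + z)) (X(O, z) = 1/((-15 + O)*(2 + z) - 3) = 1/(-3 + (-15 + O)*(2 + z)))
117*X(11, 17) + √(E(6) + 14*(-3)) = 117/(-33 - 15*17 + 2*11 + 11*17) + √(6 + 14*(-3)) = 117/(-33 - 255 + 22 + 187) + √(6 - 42) = 117/(-79) + √(-36) = 117*(-1/79) + 6*I = -117/79 + 6*I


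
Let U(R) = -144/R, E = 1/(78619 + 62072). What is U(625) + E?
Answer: -20258879/87931875 ≈ -0.23039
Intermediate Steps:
E = 1/140691 ≈ 7.1078e-6
U(625) + E = -144/625 + 1/140691 = -20258879/87931875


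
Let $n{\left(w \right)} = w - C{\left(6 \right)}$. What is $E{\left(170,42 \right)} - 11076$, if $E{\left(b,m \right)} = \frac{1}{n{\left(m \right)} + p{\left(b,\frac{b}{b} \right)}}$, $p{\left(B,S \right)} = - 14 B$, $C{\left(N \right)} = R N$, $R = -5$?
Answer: $- \frac{25563409}{2308} \approx -11076.0$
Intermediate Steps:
$C{\left(N \right)} = - 5 N$
$n{\left(w \right)} = 30 + w$ ($n{\left(w \right)} = w - \left(-5\right) 6 = w - -30 = w + 30 = 30 + w$)
$E{\left(b,m \right)} = \frac{1}{30 + m - 14 b}$ ($E{\left(b,m \right)} = \frac{1}{\left(30 + m\right) - 14 b} = \frac{1}{30 + m - 14 b}$)
$E{\left(170,42 \right)} - 11076 = \frac{1}{30 + 42 - 2380} - 11076 = \frac{1}{-2308} - 11076 = - \frac{1}{2308} - 11076 = - \frac{25563409}{2308}$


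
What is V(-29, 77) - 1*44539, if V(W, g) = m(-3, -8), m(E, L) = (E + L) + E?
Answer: -44553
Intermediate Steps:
m(E, L) = L + 2*E
V(W, g) = -14 (V(W, g) = -8 + 2*(-3) = -8 - 6 = -14)
V(-29, 77) - 1*44539 = -14 - 1*44539 = -14 - 44539 = -44553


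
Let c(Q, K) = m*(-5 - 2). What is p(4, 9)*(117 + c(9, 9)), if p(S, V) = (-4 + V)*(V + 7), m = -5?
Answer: 12160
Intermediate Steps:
p(S, V) = (-4 + V)*(7 + V)
c(Q, K) = 35 (c(Q, K) = -5*(-5 - 2) = -5*(-7) = 35)
p(4, 9)*(117 + c(9, 9)) = (-28 + 9**2 + 3*9)*(117 + 35) = (-28 + 81 + 27)*152 = 80*152 = 12160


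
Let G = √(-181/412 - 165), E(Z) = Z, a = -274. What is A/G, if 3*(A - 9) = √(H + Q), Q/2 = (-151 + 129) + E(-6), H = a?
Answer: 2*√2316792390/204483 - 18*I*√7020583/68161 ≈ 0.47078 - 0.69972*I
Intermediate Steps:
H = -274
Q = -56 (Q = 2*((-151 + 129) - 6) = 2*(-22 - 6) = 2*(-28) = -56)
A = 9 + I*√330/3 (A = 9 + √(-274 - 56)/3 = 9 + √(-330)/3 = 9 + (I*√330)/3 = 9 + I*√330/3 ≈ 9.0 + 6.0553*I)
G = I*√7020583/206 (G = √(-181*1/412 - 165) = √(-181/412 - 165) = √(-68161/412) = I*√7020583/206 ≈ 12.862*I)
A/G = (9 + I*√330/3)/((I*√7020583/206)) = (9 + I*√330/3)*(-2*I*√7020583/68161) = -2*I*√7020583*(9 + I*√330/3)/68161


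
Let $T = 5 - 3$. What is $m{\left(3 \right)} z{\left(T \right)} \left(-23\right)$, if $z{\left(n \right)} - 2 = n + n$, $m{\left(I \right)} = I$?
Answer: $-414$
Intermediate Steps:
$T = 2$ ($T = 5 - 3 = 2$)
$z{\left(n \right)} = 2 + 2 n$ ($z{\left(n \right)} = 2 + \left(n + n\right) = 2 + 2 n$)
$m{\left(3 \right)} z{\left(T \right)} \left(-23\right) = 3 \left(2 + 2 \cdot 2\right) \left(-23\right) = 3 \left(2 + 4\right) \left(-23\right) = 3 \cdot 6 \left(-23\right) = 18 \left(-23\right) = -414$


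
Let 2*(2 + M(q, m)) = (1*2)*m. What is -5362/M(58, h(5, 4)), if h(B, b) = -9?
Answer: 5362/11 ≈ 487.45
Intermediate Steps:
M(q, m) = -2 + m (M(q, m) = -2 + ((1*2)*m)/2 = -2 + (2*m)/2 = -2 + m)
-5362/M(58, h(5, 4)) = -5362/(-2 - 9) = -5362/(-11) = -5362*(-1/11) = 5362/11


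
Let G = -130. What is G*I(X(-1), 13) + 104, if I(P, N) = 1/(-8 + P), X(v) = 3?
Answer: 130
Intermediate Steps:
G*I(X(-1), 13) + 104 = -130/(-8 + 3) + 104 = -130/(-5) + 104 = -130*(-⅕) + 104 = 26 + 104 = 130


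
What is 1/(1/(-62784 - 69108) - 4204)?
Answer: -131892/554473969 ≈ -0.00023787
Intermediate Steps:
1/(1/(-62784 - 69108) - 4204) = 1/(1/(-131892) - 4204) = 1/(-1/131892 - 4204) = 1/(-554473969/131892) = -131892/554473969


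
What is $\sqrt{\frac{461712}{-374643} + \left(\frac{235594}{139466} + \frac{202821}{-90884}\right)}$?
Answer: $\frac{i \sqrt{277928065640360287365022002489}}{395723785218666} \approx 1.3322 i$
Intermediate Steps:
$\sqrt{\frac{461712}{-374643} + \left(\frac{235594}{139466} + \frac{202821}{-90884}\right)} = \sqrt{461712 \left(- \frac{1}{374643}\right) + \left(235594 \cdot \frac{1}{139466} + 202821 \left(- \frac{1}{90884}\right)\right)} = \sqrt{- \frac{153904}{124881} + \left(\frac{117797}{69733} - \frac{202821}{90884}\right)} = \sqrt{- \frac{153904}{124881} - \frac{3437454245}{6337613972}} = \sqrt{- \frac{1404656864316533}{791447570437332}} = \frac{i \sqrt{277928065640360287365022002489}}{395723785218666}$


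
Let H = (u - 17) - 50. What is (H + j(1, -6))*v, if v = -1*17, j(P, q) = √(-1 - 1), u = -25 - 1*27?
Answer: 2023 - 17*I*√2 ≈ 2023.0 - 24.042*I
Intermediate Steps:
u = -52 (u = -25 - 27 = -52)
j(P, q) = I*√2 (j(P, q) = √(-2) = I*√2)
v = -17
H = -119 (H = (-52 - 17) - 50 = -69 - 50 = -119)
(H + j(1, -6))*v = (-119 + I*√2)*(-17) = 2023 - 17*I*√2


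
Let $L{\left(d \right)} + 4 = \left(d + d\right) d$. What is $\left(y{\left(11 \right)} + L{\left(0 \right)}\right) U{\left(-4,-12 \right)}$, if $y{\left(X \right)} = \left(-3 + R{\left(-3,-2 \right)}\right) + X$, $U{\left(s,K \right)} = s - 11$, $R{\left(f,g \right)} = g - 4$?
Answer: $30$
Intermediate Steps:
$R{\left(f,g \right)} = -4 + g$
$U{\left(s,K \right)} = -11 + s$
$y{\left(X \right)} = -9 + X$ ($y{\left(X \right)} = \left(-3 - 6\right) + X = -9 + X$)
$L{\left(d \right)} = -4 + 2 d^{2}$ ($L{\left(d \right)} = -4 + \left(d + d\right) d = -4 + 2 d d = -4 + 2 d^{2}$)
$\left(y{\left(11 \right)} + L{\left(0 \right)}\right) U{\left(-4,-12 \right)} = \left(\left(-9 + 11\right) - \left(4 - 2 \cdot 0^{2}\right)\right) \left(-11 - 4\right) = \left(2 + \left(-4 + 2 \cdot 0\right)\right) \left(-15\right) = \left(2 + \left(-4 + 0\right)\right) \left(-15\right) = \left(2 - 4\right) \left(-15\right) = \left(-2\right) \left(-15\right) = 30$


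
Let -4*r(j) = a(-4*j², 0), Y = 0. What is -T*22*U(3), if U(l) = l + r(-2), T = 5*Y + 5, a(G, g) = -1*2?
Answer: -385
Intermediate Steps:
a(G, g) = -2
T = 5 (T = 5*0 + 5 = 0 + 5 = 5)
r(j) = ½ (r(j) = -¼*(-2) = ½)
U(l) = ½ + l (U(l) = l + ½ = ½ + l)
-T*22*U(3) = -5*22*(½ + 3) = -110*7/2 = -1*385 = -385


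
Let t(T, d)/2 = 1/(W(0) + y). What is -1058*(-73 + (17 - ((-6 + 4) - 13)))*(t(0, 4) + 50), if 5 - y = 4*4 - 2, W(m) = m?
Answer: 19433344/9 ≈ 2.1593e+6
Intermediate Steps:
y = -9 (y = 5 - (4*4 - 2) = 5 - (16 - 2) = 5 - 1*14 = 5 - 14 = -9)
t(T, d) = -2/9 (t(T, d) = 2/(0 - 9) = 2/(-9) = 2*(-1/9) = -2/9)
-1058*(-73 + (17 - ((-6 + 4) - 13)))*(t(0, 4) + 50) = -1058*(-73 + (17 - ((-6 + 4) - 13)))*(-2/9 + 50) = -1058*(-73 + (17 - (-2 - 13)))*448/9 = -1058*(-73 + (17 - 1*(-15)))*448/9 = -1058*(-73 + (17 + 15))*448/9 = -1058*(-73 + 32)*448/9 = -(-43378)*448/9 = -1058*(-18368/9) = 19433344/9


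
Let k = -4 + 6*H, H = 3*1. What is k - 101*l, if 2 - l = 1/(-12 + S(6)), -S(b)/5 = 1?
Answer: -3297/17 ≈ -193.94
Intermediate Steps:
H = 3
S(b) = -5 (S(b) = -5*1 = -5)
k = 14 (k = -4 + 6*3 = -4 + 18 = 14)
l = 35/17 (l = 2 - 1/(-12 - 5) = 2 - 1/(-17) = 2 - 1*(-1/17) = 2 + 1/17 = 35/17 ≈ 2.0588)
k - 101*l = 14 - 101*35/17 = 14 - 3535/17 = -3297/17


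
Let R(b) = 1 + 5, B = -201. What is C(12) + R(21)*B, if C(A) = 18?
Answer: -1188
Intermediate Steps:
R(b) = 6
C(12) + R(21)*B = 18 + 6*(-201) = 18 - 1206 = -1188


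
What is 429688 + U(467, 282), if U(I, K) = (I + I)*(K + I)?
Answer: 1129254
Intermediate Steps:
U(I, K) = 2*I*(I + K) (U(I, K) = (2*I)*(I + K) = 2*I*(I + K))
429688 + U(467, 282) = 429688 + 2*467*(467 + 282) = 429688 + 2*467*749 = 429688 + 699566 = 1129254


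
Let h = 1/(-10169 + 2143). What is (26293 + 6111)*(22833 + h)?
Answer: 2969140558714/4013 ≈ 7.3988e+8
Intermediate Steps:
h = -1/8026 (h = 1/(-8026) = -1/8026 ≈ -0.00012460)
(26293 + 6111)*(22833 + h) = (26293 + 6111)*(22833 - 1/8026) = 32404*(183257657/8026) = 2969140558714/4013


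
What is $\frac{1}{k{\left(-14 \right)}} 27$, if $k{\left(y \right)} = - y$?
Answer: $\frac{27}{14} \approx 1.9286$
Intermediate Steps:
$\frac{1}{k{\left(-14 \right)}} 27 = \frac{1}{\left(-1\right) \left(-14\right)} 27 = \frac{1}{14} \cdot 27 = \frac{27}{14}$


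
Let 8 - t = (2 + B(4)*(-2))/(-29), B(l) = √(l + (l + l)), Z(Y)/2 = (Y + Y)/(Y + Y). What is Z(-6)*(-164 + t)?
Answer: -9044/29 - 8*√3/29 ≈ -312.34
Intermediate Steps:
Z(Y) = 2 (Z(Y) = 2*((Y + Y)/(Y + Y)) = 2*((2*Y)/((2*Y))) = 2*((2*Y)*(1/(2*Y))) = 2*1 = 2)
B(l) = √3*√l (B(l) = √(l + 2*l) = √(3*l) = √3*√l)
t = 234/29 - 4*√3/29 (t = 8 - (2 + (√3*√4)*(-2))/(-29) = 8 - (2 + (√3*2)*(-2))*(-1)/29 = 8 - (2 + (2*√3)*(-2))*(-1)/29 = 8 - (2 - 4*√3)*(-1)/29 = 8 - (-2/29 + 4*√3/29) = 8 + (2/29 - 4*√3/29) = 234/29 - 4*√3/29 ≈ 7.8301)
Z(-6)*(-164 + t) = 2*(-164 + (234/29 - 4*√3/29)) = 2*(-4522/29 - 4*√3/29) = -9044/29 - 8*√3/29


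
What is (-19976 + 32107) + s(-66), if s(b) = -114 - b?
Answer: 12083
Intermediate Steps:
(-19976 + 32107) + s(-66) = (-19976 + 32107) + (-114 - 1*(-66)) = 12131 + (-114 + 66) = 12131 - 48 = 12083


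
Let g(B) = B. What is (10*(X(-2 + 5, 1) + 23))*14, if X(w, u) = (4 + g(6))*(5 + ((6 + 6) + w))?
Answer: 31220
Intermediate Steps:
X(w, u) = 170 + 10*w (X(w, u) = (4 + 6)*(5 + ((6 + 6) + w)) = 10*(5 + (12 + w)) = 10*(17 + w) = 170 + 10*w)
(10*(X(-2 + 5, 1) + 23))*14 = (10*((170 + 10*(-2 + 5)) + 23))*14 = (10*((170 + 10*3) + 23))*14 = (10*((170 + 30) + 23))*14 = (10*(200 + 23))*14 = (10*223)*14 = 2230*14 = 31220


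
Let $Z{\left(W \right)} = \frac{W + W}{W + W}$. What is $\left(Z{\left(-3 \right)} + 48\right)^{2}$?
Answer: $2401$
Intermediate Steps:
$Z{\left(W \right)} = 1$ ($Z{\left(W \right)} = \frac{2 W}{2 W} = 2 W \frac{1}{2 W} = 1$)
$\left(Z{\left(-3 \right)} + 48\right)^{2} = \left(1 + 48\right)^{2} = 49^{2} = 2401$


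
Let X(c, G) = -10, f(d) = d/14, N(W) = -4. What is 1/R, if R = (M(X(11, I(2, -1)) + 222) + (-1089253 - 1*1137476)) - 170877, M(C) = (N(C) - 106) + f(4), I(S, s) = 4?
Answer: -7/16784010 ≈ -4.1706e-7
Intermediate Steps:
f(d) = d/14 (f(d) = d*(1/14) = d/14)
M(C) = -768/7 (M(C) = (-4 - 106) + (1/14)*4 = -110 + 2/7 = -768/7)
R = -16784010/7 (R = (-768/7 + (-1089253 - 1*1137476)) - 170877 = (-768/7 + (-1089253 - 1137476)) - 170877 = (-768/7 - 2226729) - 170877 = -15587871/7 - 170877 = -16784010/7 ≈ -2.3977e+6)
1/R = 1/(-16784010/7) = -7/16784010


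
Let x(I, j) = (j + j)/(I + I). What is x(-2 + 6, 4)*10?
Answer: 10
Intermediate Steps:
x(I, j) = j/I (x(I, j) = (2*j)/((2*I)) = (2*j)*(1/(2*I)) = j/I)
x(-2 + 6, 4)*10 = (4/(-2 + 6))*10 = (4/4)*10 = (4*(1/4))*10 = 1*10 = 10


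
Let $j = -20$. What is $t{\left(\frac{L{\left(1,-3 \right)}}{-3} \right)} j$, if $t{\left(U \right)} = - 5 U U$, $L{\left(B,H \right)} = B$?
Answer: $\frac{100}{9} \approx 11.111$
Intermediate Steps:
$t{\left(U \right)} = - 5 U^{2}$
$t{\left(\frac{L{\left(1,-3 \right)}}{-3} \right)} j = - 5 \left(1 \frac{1}{-3}\right)^{2} \left(-20\right) = - 5 \left(1 \left(- \frac{1}{3}\right)\right)^{2} \left(-20\right) = - 5 \left(- \frac{1}{3}\right)^{2} \left(-20\right) = \left(-5\right) \frac{1}{9} \left(-20\right) = \left(- \frac{5}{9}\right) \left(-20\right) = \frac{100}{9}$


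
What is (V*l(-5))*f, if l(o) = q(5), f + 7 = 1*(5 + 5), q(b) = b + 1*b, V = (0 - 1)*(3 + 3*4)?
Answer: -450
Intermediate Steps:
V = -15 (V = -(3 + 12) = -1*15 = -15)
q(b) = 2*b (q(b) = b + b = 2*b)
f = 3 (f = -7 + 1*(5 + 5) = -7 + 1*10 = -7 + 10 = 3)
l(o) = 10 (l(o) = 2*5 = 10)
(V*l(-5))*f = -15*10*3 = -150*3 = -450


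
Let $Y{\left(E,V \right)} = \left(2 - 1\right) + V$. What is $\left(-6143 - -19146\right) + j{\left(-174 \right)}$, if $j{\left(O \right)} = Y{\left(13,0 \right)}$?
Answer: $13004$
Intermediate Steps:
$Y{\left(E,V \right)} = 1 + V$
$j{\left(O \right)} = 1$ ($j{\left(O \right)} = 1 + 0 = 1$)
$\left(-6143 - -19146\right) + j{\left(-174 \right)} = \left(-6143 - -19146\right) + 1 = \left(-6143 + 19146\right) + 1 = 13003 + 1 = 13004$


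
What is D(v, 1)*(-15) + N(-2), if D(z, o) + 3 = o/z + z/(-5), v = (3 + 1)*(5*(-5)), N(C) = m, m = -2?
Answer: -5137/20 ≈ -256.85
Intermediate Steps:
N(C) = -2
v = -100 (v = 4*(-25) = -100)
D(z, o) = -3 - z/5 + o/z (D(z, o) = -3 + (o/z + z/(-5)) = -3 + (o/z + z*(-⅕)) = -3 + (o/z - z/5) = -3 + (-z/5 + o/z) = -3 - z/5 + o/z)
D(v, 1)*(-15) + N(-2) = (-3 - ⅕*(-100) + 1/(-100))*(-15) - 2 = (-3 + 20 + 1*(-1/100))*(-15) - 2 = (-3 + 20 - 1/100)*(-15) - 2 = (1699/100)*(-15) - 2 = -5097/20 - 2 = -5137/20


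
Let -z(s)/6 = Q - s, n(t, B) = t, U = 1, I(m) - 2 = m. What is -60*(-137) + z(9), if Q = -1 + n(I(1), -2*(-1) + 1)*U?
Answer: 8262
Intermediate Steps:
I(m) = 2 + m
Q = 2 (Q = -1 + (2 + 1)*1 = -1 + 3*1 = -1 + 3 = 2)
z(s) = -12 + 6*s (z(s) = -6*(2 - s) = -12 + 6*s)
-60*(-137) + z(9) = -60*(-137) + (-12 + 6*9) = 8220 + (-12 + 54) = 8220 + 42 = 8262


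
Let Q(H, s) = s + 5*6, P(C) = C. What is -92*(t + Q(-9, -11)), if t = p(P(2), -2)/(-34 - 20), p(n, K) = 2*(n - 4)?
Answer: -47380/27 ≈ -1754.8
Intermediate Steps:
p(n, K) = -8 + 2*n (p(n, K) = 2*(-4 + n) = -8 + 2*n)
Q(H, s) = 30 + s (Q(H, s) = s + 30 = 30 + s)
t = 2/27 (t = (-8 + 2*2)/(-34 - 20) = (-8 + 4)/(-54) = -4*(-1/54) = 2/27 ≈ 0.074074)
-92*(t + Q(-9, -11)) = -92*(2/27 + (30 - 11)) = -92*(2/27 + 19) = -92*515/27 = -47380/27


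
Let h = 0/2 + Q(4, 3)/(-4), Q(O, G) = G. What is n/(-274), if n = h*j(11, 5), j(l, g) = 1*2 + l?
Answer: 39/1096 ≈ 0.035584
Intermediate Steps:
j(l, g) = 2 + l
h = -3/4 (h = 0/2 + 3/(-4) = 0*(1/2) + 3*(-1/4) = 0 - 3/4 = -3/4 ≈ -0.75000)
n = -39/4 (n = -3*(2 + 11)/4 = -3/4*13 = -39/4 ≈ -9.7500)
n/(-274) = -39/4/(-274) = -39/4*(-1/274) = 39/1096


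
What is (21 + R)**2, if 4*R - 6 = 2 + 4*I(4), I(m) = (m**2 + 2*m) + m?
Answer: 2601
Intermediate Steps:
I(m) = m**2 + 3*m
R = 30 (R = 3/2 + (2 + 4*(4*(3 + 4)))/4 = 3/2 + (2 + 4*(4*7))/4 = 3/2 + (2 + 4*28)/4 = 3/2 + (2 + 112)/4 = 3/2 + (1/4)*114 = 3/2 + 57/2 = 30)
(21 + R)**2 = (21 + 30)**2 = 51**2 = 2601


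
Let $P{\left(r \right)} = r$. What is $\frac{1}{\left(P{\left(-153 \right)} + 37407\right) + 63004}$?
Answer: $\frac{1}{100258} \approx 9.9743 \cdot 10^{-6}$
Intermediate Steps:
$\frac{1}{\left(P{\left(-153 \right)} + 37407\right) + 63004} = \frac{1}{\left(-153 + 37407\right) + 63004} = \frac{1}{37254 + 63004} = \frac{1}{100258}$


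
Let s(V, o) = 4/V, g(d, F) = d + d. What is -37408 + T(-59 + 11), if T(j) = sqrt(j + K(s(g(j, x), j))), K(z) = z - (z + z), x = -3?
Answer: -37408 + I*sqrt(6906)/12 ≈ -37408.0 + 6.9252*I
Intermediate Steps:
g(d, F) = 2*d
K(z) = -z (K(z) = z - 2*z = -z)
T(j) = sqrt(j - 2/j) (T(j) = sqrt(j - 4/(2*j)) = sqrt(j - 4*1/(2*j)) = sqrt(j - 2/j))
-37408 + T(-59 + 11) = -37408 + sqrt((-59 + 11) - 2/(-59 + 11)) = -37408 + sqrt(-48 - 2/(-48)) = -37408 + sqrt(-48 - 2*(-1/48)) = -37408 + sqrt(-48 + 1/24) = -37408 + sqrt(-1151/24) = -37408 + I*sqrt(6906)/12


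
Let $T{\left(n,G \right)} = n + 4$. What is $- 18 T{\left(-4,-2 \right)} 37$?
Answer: $0$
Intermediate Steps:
$T{\left(n,G \right)} = 4 + n$
$- 18 T{\left(-4,-2 \right)} 37 = - 18 \left(4 - 4\right) 37 = \left(-18\right) 0 \cdot 37 = 0 \cdot 37 = 0$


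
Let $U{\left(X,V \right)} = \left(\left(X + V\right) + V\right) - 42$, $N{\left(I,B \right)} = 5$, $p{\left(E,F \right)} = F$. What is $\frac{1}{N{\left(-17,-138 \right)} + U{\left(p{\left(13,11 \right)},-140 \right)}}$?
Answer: $- \frac{1}{306} \approx -0.003268$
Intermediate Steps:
$U{\left(X,V \right)} = -42 + X + 2 V$ ($U{\left(X,V \right)} = \left(\left(V + X\right) + V\right) - 42 = \left(X + 2 V\right) - 42 = -42 + X + 2 V$)
$\frac{1}{N{\left(-17,-138 \right)} + U{\left(p{\left(13,11 \right)},-140 \right)}} = \frac{1}{5 + \left(-42 + 11 + 2 \left(-140\right)\right)} = \frac{1}{5 - 311} = \frac{1}{-306} = - \frac{1}{306}$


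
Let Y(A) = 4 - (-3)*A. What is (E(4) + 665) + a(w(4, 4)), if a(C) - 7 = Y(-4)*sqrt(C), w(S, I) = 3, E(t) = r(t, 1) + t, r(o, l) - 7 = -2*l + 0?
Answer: 681 - 8*sqrt(3) ≈ 667.14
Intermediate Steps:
r(o, l) = 7 - 2*l (r(o, l) = 7 + (-2*l + 0) = 7 - 2*l)
E(t) = 5 + t (E(t) = (7 - 2*1) + t = (7 - 2) + t = 5 + t)
Y(A) = 4 + 3*A
a(C) = 7 - 8*sqrt(C) (a(C) = 7 + (4 + 3*(-4))*sqrt(C) = 7 + (4 - 12)*sqrt(C) = 7 - 8*sqrt(C))
(E(4) + 665) + a(w(4, 4)) = ((5 + 4) + 665) + (7 - 8*sqrt(3)) = (9 + 665) + (7 - 8*sqrt(3)) = 674 + (7 - 8*sqrt(3)) = 681 - 8*sqrt(3)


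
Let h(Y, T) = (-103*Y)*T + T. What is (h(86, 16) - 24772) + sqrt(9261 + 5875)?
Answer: -166484 + 4*sqrt(946) ≈ -1.6636e+5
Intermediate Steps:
h(Y, T) = T - 103*T*Y (h(Y, T) = -103*T*Y + T = T - 103*T*Y)
(h(86, 16) - 24772) + sqrt(9261 + 5875) = (16*(1 - 103*86) - 24772) + sqrt(9261 + 5875) = (16*(1 - 8858) - 24772) + sqrt(15136) = (16*(-8857) - 24772) + 4*sqrt(946) = (-141712 - 24772) + 4*sqrt(946) = -166484 + 4*sqrt(946)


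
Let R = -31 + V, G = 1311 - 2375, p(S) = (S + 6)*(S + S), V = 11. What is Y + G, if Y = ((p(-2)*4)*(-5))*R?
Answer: -7464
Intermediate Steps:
p(S) = 2*S*(6 + S) (p(S) = (6 + S)*(2*S) = 2*S*(6 + S))
G = -1064
R = -20 (R = -31 + 11 = -20)
Y = -6400 (Y = (((2*(-2)*(6 - 2))*4)*(-5))*(-20) = (((2*(-2)*4)*4)*(-5))*(-20) = (-16*4*(-5))*(-20) = -64*(-5)*(-20) = 320*(-20) = -6400)
Y + G = -6400 - 1064 = -7464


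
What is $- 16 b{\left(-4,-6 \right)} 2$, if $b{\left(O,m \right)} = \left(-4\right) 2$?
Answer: $256$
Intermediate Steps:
$b{\left(O,m \right)} = -8$
$- 16 b{\left(-4,-6 \right)} 2 = \left(-16\right) \left(-8\right) 2 = 128 \cdot 2 = 256$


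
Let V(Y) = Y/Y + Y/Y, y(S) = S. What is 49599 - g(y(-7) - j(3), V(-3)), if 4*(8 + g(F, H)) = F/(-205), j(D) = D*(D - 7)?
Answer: 8135549/164 ≈ 49607.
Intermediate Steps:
j(D) = D*(-7 + D)
V(Y) = 2 (V(Y) = 1 + 1 = 2)
g(F, H) = -8 - F/820 (g(F, H) = -8 + (F/(-205))/4 = -8 + (F*(-1/205))/4 = -8 + (-F/205)/4 = -8 - F/820)
49599 - g(y(-7) - j(3), V(-3)) = 49599 - (-8 - (-7 - 3*(-7 + 3))/820) = 49599 - (-8 - (-7 - 3*(-4))/820) = 49599 - (-8 - (-7 - 1*(-12))/820) = 49599 - (-8 - (-7 + 12)/820) = 49599 - (-8 - 1/820*5) = 49599 - (-8 - 1/164) = 49599 - 1*(-1313/164) = 49599 + 1313/164 = 8135549/164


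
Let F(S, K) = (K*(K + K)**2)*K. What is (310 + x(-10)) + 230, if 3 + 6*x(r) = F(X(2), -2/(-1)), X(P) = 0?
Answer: 3301/6 ≈ 550.17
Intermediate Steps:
F(S, K) = 4*K**4 (F(S, K) = (K*(2*K)**2)*K = (K*(4*K**2))*K = (4*K**3)*K = 4*K**4)
x(r) = 61/6 (x(r) = -1/2 + (4*(-2/(-1))**4)/6 = -1/2 + (4*(-2*(-1))**4)/6 = -1/2 + (4*2**4)/6 = -1/2 + (4*16)/6 = -1/2 + (1/6)*64 = -1/2 + 32/3 = 61/6)
(310 + x(-10)) + 230 = (310 + 61/6) + 230 = 1921/6 + 230 = 3301/6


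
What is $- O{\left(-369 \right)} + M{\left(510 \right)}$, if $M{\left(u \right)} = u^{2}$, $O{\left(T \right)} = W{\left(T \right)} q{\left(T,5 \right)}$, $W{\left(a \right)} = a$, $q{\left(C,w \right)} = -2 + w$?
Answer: $261207$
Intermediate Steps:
$O{\left(T \right)} = 3 T$ ($O{\left(T \right)} = T \left(-2 + 5\right) = T 3 = 3 T$)
$- O{\left(-369 \right)} + M{\left(510 \right)} = - 3 \left(-369\right) + 510^{2} = \left(-1\right) \left(-1107\right) + 260100 = 1107 + 260100 = 261207$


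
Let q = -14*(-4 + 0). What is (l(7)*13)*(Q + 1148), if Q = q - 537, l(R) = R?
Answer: 60697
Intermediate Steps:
q = 56 (q = -14*(-4) = 56)
Q = -481 (Q = 56 - 537 = -481)
(l(7)*13)*(Q + 1148) = (7*13)*(-481 + 1148) = 91*667 = 60697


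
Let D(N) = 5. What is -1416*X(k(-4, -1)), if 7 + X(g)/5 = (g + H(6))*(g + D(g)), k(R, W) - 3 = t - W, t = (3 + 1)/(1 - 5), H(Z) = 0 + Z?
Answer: -460200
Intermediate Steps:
H(Z) = Z
t = -1 (t = 4/(-4) = 4*(-1/4) = -1)
k(R, W) = 2 - W (k(R, W) = 3 + (-1 - W) = 2 - W)
X(g) = -35 + 5*(5 + g)*(6 + g) (X(g) = -35 + 5*((g + 6)*(g + 5)) = -35 + 5*((6 + g)*(5 + g)) = -35 + 5*((5 + g)*(6 + g)) = -35 + 5*(5 + g)*(6 + g))
-1416*X(k(-4, -1)) = -1416*(115 + 5*(2 - 1*(-1))**2 + 55*(2 - 1*(-1))) = -1416*(115 + 5*(2 + 1)**2 + 55*(2 + 1)) = -1416*(115 + 5*3**2 + 55*3) = -1416*(115 + 5*9 + 165) = -1416*(115 + 45 + 165) = -1416*325 = -460200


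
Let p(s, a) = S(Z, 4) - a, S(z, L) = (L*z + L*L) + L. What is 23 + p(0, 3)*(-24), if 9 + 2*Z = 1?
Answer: -1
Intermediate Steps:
Z = -4 (Z = -9/2 + (½)*1 = -9/2 + ½ = -4)
S(z, L) = L + L² + L*z (S(z, L) = (L*z + L²) + L = (L² + L*z) + L = L + L² + L*z)
p(s, a) = 4 - a (p(s, a) = 4*(1 + 4 - 4) - a = 4*1 - a = 4 - a)
23 + p(0, 3)*(-24) = 23 + (4 - 1*3)*(-24) = 23 + (4 - 3)*(-24) = 23 + 1*(-24) = 23 - 24 = -1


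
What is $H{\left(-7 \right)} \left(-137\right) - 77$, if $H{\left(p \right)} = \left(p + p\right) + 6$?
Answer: $1019$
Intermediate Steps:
$H{\left(p \right)} = 6 + 2 p$ ($H{\left(p \right)} = 2 p + 6 = 6 + 2 p$)
$H{\left(-7 \right)} \left(-137\right) - 77 = \left(6 + 2 \left(-7\right)\right) \left(-137\right) - 77 = \left(6 - 14\right) \left(-137\right) - 77 = \left(-8\right) \left(-137\right) - 77 = 1096 - 77 = 1019$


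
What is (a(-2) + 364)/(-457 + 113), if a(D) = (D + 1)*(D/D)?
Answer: -363/344 ≈ -1.0552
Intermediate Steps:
a(D) = 1 + D (a(D) = (1 + D)*1 = 1 + D)
(a(-2) + 364)/(-457 + 113) = ((1 - 2) + 364)/(-457 + 113) = (-1 + 364)/(-344) = 363*(-1/344) = -363/344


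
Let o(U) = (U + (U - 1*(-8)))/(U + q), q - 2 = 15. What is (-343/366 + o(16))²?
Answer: 136161/1800964 ≈ 0.075605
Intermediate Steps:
q = 17 (q = 2 + 15 = 17)
o(U) = (8 + 2*U)/(17 + U) (o(U) = (U + (U - 1*(-8)))/(U + 17) = (U + (U + 8))/(17 + U) = (U + (8 + U))/(17 + U) = (8 + 2*U)/(17 + U))
(-343/366 + o(16))² = (-343/366 + 2*(4 + 16)/(17 + 16))² = (-343*1/366 + 2*20/33)² = (-343/366 + 2*(1/33)*20)² = (-343/366 + 40/33)² = (369/1342)² = 136161/1800964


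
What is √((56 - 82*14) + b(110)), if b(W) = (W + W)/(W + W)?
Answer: I*√1091 ≈ 33.03*I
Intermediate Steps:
b(W) = 1 (b(W) = (2*W)/((2*W)) = (2*W)*(1/(2*W)) = 1)
√((56 - 82*14) + b(110)) = √((56 - 82*14) + 1) = √((56 - 1148) + 1) = √(-1092 + 1) = √(-1091) = I*√1091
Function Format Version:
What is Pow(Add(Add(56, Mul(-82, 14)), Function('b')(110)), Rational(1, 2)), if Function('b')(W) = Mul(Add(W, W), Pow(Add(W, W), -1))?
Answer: Mul(I, Pow(1091, Rational(1, 2))) ≈ Mul(33.030, I)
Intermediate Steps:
Function('b')(W) = 1 (Function('b')(W) = Mul(Mul(2, W), Pow(Mul(2, W), -1)) = Mul(Mul(2, W), Mul(Rational(1, 2), Pow(W, -1))) = 1)
Pow(Add(Add(56, Mul(-82, 14)), Function('b')(110)), Rational(1, 2)) = Pow(Add(Add(56, Mul(-82, 14)), 1), Rational(1, 2)) = Pow(Add(Add(56, -1148), 1), Rational(1, 2)) = Pow(Add(-1092, 1), Rational(1, 2)) = Pow(-1091, Rational(1, 2)) = Mul(I, Pow(1091, Rational(1, 2)))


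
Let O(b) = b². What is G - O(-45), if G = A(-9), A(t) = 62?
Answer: -1963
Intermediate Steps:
G = 62
G - O(-45) = 62 - 1*(-45)² = 62 - 1*2025 = 62 - 2025 = -1963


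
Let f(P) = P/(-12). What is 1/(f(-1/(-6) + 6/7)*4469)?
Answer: -504/192167 ≈ -0.0026227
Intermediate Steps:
f(P) = -P/12 (f(P) = P*(-1/12) = -P/12)
1/(f(-1/(-6) + 6/7)*4469) = 1/(-(-1/(-6) + 6/7)/12*4469) = 1/(-(-1*(-⅙) + 6*(⅐))/12*4469) = 1/(-(⅙ + 6/7)/12*4469) = 1/(-1/12*43/42*4469) = 1/(-43/504*4469) = 1/(-192167/504) = -504/192167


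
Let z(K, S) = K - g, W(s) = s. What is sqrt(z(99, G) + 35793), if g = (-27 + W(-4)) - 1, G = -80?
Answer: 2*sqrt(8981) ≈ 189.54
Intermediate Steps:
g = -32 (g = (-27 - 4) - 1 = -31 - 1 = -32)
z(K, S) = 32 + K (z(K, S) = K - 1*(-32) = K + 32 = 32 + K)
sqrt(z(99, G) + 35793) = sqrt((32 + 99) + 35793) = sqrt(131 + 35793) = sqrt(35924) = 2*sqrt(8981)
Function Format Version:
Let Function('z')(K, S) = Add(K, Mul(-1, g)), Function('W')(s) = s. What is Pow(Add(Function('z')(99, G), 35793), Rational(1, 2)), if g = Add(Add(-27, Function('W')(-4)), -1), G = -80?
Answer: Mul(2, Pow(8981, Rational(1, 2))) ≈ 189.54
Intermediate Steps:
g = -32 (g = Add(Add(-27, -4), -1) = Add(-31, -1) = -32)
Function('z')(K, S) = Add(32, K) (Function('z')(K, S) = Add(K, Mul(-1, -32)) = Add(K, 32) = Add(32, K))
Pow(Add(Function('z')(99, G), 35793), Rational(1, 2)) = Pow(Add(Add(32, 99), 35793), Rational(1, 2)) = Pow(Add(131, 35793), Rational(1, 2)) = Pow(35924, Rational(1, 2)) = Mul(2, Pow(8981, Rational(1, 2)))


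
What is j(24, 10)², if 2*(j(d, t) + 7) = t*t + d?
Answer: 3025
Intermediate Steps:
j(d, t) = -7 + d/2 + t²/2 (j(d, t) = -7 + (t*t + d)/2 = -7 + (t² + d)/2 = -7 + (d + t²)/2 = -7 + (d/2 + t²/2) = -7 + d/2 + t²/2)
j(24, 10)² = (-7 + (½)*24 + (½)*10²)² = (-7 + 12 + (½)*100)² = (-7 + 12 + 50)² = 55² = 3025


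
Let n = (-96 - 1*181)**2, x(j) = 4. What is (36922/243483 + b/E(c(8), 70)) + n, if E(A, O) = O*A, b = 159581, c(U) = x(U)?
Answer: 5269883588743/68175240 ≈ 77299.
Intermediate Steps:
c(U) = 4
E(A, O) = A*O
n = 76729 (n = (-96 - 181)**2 = (-277)**2 = 76729)
(36922/243483 + b/E(c(8), 70)) + n = (36922/243483 + 159581/((4*70))) + 76729 = (36922*(1/243483) + 159581/280) + 76729 = (36922/243483 + 159581*(1/280)) + 76729 = (36922/243483 + 159581/280) + 76729 = 38865598783/68175240 + 76729 = 5269883588743/68175240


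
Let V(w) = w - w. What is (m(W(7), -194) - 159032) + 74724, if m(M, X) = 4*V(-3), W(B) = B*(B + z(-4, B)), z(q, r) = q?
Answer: -84308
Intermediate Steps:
V(w) = 0
W(B) = B*(-4 + B) (W(B) = B*(B - 4) = B*(-4 + B))
m(M, X) = 0 (m(M, X) = 4*0 = 0)
(m(W(7), -194) - 159032) + 74724 = (0 - 159032) + 74724 = -159032 + 74724 = -84308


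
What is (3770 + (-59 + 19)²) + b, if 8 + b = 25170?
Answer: 30532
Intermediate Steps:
b = 25162 (b = -8 + 25170 = 25162)
(3770 + (-59 + 19)²) + b = (3770 + (-59 + 19)²) + 25162 = (3770 + (-40)²) + 25162 = (3770 + 1600) + 25162 = 5370 + 25162 = 30532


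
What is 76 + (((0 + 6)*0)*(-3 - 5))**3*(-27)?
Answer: 76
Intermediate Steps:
76 + (((0 + 6)*0)*(-3 - 5))**3*(-27) = 76 + ((6*0)*(-8))**3*(-27) = 76 + (0*(-8))**3*(-27) = 76 + 0**3*(-27) = 76 + 0*(-27) = 76 + 0 = 76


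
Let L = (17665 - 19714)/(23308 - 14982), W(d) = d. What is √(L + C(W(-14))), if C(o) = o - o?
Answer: I*√17059974/8326 ≈ 0.49608*I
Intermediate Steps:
C(o) = 0
L = -2049/8326 ≈ -0.24610
√(L + C(W(-14))) = √(-2049/8326 + 0) = √(-2049/8326) = I*√17059974/8326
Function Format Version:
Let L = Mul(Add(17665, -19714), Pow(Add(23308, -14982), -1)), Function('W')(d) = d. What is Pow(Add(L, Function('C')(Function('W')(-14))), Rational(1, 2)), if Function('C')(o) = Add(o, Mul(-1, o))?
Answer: Mul(Rational(1, 8326), I, Pow(17059974, Rational(1, 2))) ≈ Mul(0.49608, I)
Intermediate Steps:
Function('C')(o) = 0
L = Rational(-2049, 8326) (L = Mul(-2049, Pow(8326, -1)) = Mul(-2049, Rational(1, 8326)) = Rational(-2049, 8326) ≈ -0.24610)
Pow(Add(L, Function('C')(Function('W')(-14))), Rational(1, 2)) = Pow(Add(Rational(-2049, 8326), 0), Rational(1, 2)) = Pow(Rational(-2049, 8326), Rational(1, 2)) = Mul(Rational(1, 8326), I, Pow(17059974, Rational(1, 2)))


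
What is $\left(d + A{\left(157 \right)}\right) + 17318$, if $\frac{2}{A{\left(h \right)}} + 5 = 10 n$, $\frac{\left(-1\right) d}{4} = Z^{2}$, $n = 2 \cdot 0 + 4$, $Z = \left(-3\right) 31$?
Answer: $- \frac{604728}{35} \approx -17278.0$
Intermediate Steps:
$Z = -93$
$n = 4$ ($n = 0 + 4 = 4$)
$d = -34596$ ($d = - 4 \left(-93\right)^{2} = \left(-4\right) 8649 = -34596$)
$A{\left(h \right)} = \frac{2}{35}$ ($A{\left(h \right)} = \frac{2}{-5 + 10 \cdot 4} = \frac{2}{-5 + 40} = \frac{2}{35}$)
$\left(d + A{\left(157 \right)}\right) + 17318 = \left(-34596 + \frac{2}{35}\right) + 17318 = - \frac{1210858}{35} + 17318 = - \frac{604728}{35}$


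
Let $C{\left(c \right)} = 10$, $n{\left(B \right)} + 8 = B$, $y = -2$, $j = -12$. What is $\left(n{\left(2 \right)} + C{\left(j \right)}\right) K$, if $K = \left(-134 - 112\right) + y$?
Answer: $-992$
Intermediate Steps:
$n{\left(B \right)} = -8 + B$
$K = -248$ ($K = \left(-134 - 112\right) - 2 = -246 - 2 = -248$)
$\left(n{\left(2 \right)} + C{\left(j \right)}\right) K = \left(\left(-8 + 2\right) + 10\right) \left(-248\right) = \left(-6 + 10\right) \left(-248\right) = 4 \left(-248\right) = -992$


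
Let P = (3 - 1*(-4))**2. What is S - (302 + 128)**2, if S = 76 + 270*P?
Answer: -171594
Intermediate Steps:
P = 49 (P = (3 + 4)**2 = 7**2 = 49)
S = 13306 (S = 76 + 270*49 = 76 + 13230 = 13306)
S - (302 + 128)**2 = 13306 - (302 + 128)**2 = 13306 - 1*430**2 = 13306 - 1*184900 = 13306 - 184900 = -171594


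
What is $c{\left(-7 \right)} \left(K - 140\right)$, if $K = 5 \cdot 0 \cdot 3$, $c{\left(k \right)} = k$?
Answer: $980$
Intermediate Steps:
$K = 0$ ($K = 0 \cdot 3 = 0$)
$c{\left(-7 \right)} \left(K - 140\right) = - 7 \left(0 - 140\right) = \left(-7\right) \left(-140\right) = 980$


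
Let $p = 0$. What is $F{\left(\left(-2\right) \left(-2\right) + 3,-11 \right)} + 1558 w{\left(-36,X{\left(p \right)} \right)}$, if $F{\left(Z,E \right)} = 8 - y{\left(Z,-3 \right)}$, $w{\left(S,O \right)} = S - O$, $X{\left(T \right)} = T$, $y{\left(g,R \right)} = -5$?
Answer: $-56075$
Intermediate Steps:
$F{\left(Z,E \right)} = 13$ ($F{\left(Z,E \right)} = 8 - -5 = 8 + 5 = 13$)
$F{\left(\left(-2\right) \left(-2\right) + 3,-11 \right)} + 1558 w{\left(-36,X{\left(p \right)} \right)} = 13 + 1558 \left(-36 - 0\right) = 13 + 1558 \left(-36 + 0\right) = 13 + 1558 \left(-36\right) = 13 - 56088 = -56075$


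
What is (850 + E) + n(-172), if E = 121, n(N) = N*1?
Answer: 799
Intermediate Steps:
n(N) = N
(850 + E) + n(-172) = (850 + 121) - 172 = 971 - 172 = 799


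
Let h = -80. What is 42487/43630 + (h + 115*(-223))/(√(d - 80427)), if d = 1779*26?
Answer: 42487/43630 + 8575*I*√3797/3797 ≈ 0.9738 + 139.16*I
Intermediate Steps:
d = 46254
42487/43630 + (h + 115*(-223))/(√(d - 80427)) = 42487/43630 + (-80 + 115*(-223))/(√(46254 - 80427)) = 42487*(1/43630) + (-80 - 25645)/(√(-34173)) = 42487/43630 - 25725*(-I*√3797/11391) = 42487/43630 - (-8575)*I*√3797/3797 = 42487/43630 + 8575*I*√3797/3797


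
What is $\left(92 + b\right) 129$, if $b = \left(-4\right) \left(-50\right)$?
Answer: $37668$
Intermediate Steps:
$b = 200$
$\left(92 + b\right) 129 = \left(92 + 200\right) 129 = 292 \cdot 129 = 37668$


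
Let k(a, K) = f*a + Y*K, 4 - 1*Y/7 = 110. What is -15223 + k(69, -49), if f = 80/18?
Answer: 64325/3 ≈ 21442.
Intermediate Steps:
f = 40/9 (f = 80*(1/18) = 40/9 ≈ 4.4444)
Y = -742 (Y = 28 - 7*110 = 28 - 770 = -742)
k(a, K) = -742*K + 40*a/9 (k(a, K) = 40*a/9 - 742*K = -742*K + 40*a/9)
-15223 + k(69, -49) = -15223 + (-742*(-49) + (40/9)*69) = -15223 + (36358 + 920/3) = -15223 + 109994/3 = 64325/3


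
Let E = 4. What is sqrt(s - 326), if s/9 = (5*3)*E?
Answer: sqrt(214) ≈ 14.629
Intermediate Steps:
s = 540 (s = 9*((5*3)*4) = 9*(15*4) = 9*60 = 540)
sqrt(s - 326) = sqrt(540 - 326) = sqrt(214)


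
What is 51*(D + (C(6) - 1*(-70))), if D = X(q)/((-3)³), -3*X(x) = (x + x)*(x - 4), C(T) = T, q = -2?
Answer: 35020/9 ≈ 3891.1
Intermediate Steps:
X(x) = -2*x*(-4 + x)/3 (X(x) = -(x + x)*(x - 4)/3 = -2*x*(-4 + x)/3)
D = 8/27 (D = ((⅔)*(-2)*(4 - 1*(-2)))/((-3)³) = ((⅔)*(-2)*(4 + 2))/(-27) = ((⅔)*(-2)*6)*(-1/27) = -8*(-1/27) = 8/27 ≈ 0.29630)
51*(D + (C(6) - 1*(-70))) = 51*(8/27 + (6 - 1*(-70))) = 51*(8/27 + (6 + 70)) = 51*(8/27 + 76) = 51*(2060/27) = 35020/9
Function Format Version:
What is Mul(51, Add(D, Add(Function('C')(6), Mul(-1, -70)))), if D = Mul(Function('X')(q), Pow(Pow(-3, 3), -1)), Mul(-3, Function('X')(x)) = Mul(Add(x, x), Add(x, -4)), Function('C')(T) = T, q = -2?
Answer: Rational(35020, 9) ≈ 3891.1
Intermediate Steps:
Function('X')(x) = Mul(Rational(-2, 3), x, Add(-4, x)) (Function('X')(x) = Mul(Rational(-1, 3), Mul(Add(x, x), Add(x, -4))) = Mul(Rational(-1, 3), Mul(Mul(2, x), Add(-4, x))) = Mul(Rational(-1, 3), Mul(2, x, Add(-4, x))) = Mul(Rational(-2, 3), x, Add(-4, x)))
D = Rational(8, 27) (D = Mul(Mul(Rational(2, 3), -2, Add(4, Mul(-1, -2))), Pow(Pow(-3, 3), -1)) = Mul(Mul(Rational(2, 3), -2, Add(4, 2)), Pow(-27, -1)) = Mul(Mul(Rational(2, 3), -2, 6), Rational(-1, 27)) = Mul(-8, Rational(-1, 27)) = Rational(8, 27) ≈ 0.29630)
Mul(51, Add(D, Add(Function('C')(6), Mul(-1, -70)))) = Mul(51, Add(Rational(8, 27), Add(6, Mul(-1, -70)))) = Mul(51, Add(Rational(8, 27), Add(6, 70))) = Mul(51, Add(Rational(8, 27), 76)) = Mul(51, Rational(2060, 27)) = Rational(35020, 9)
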